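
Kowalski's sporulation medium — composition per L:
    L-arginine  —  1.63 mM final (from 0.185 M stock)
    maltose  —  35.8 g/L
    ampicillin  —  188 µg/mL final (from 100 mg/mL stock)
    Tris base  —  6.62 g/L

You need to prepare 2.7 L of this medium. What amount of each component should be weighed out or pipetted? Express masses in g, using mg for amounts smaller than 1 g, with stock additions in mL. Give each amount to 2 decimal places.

L-arginine 23.79 mL; maltose 96.66 g; ampicillin 5.08 mL; Tris base 17.87 g

Scale factor relative to 1 L: 2.7.
L-arginine: dilute stock: 1.63 mM × 2700 mL ÷ 185 mM = 23.79 mL
maltose: 35.8 g/L × 2.7 L = 96.66 g
ampicillin: C1V1 = C2V2 → 188 µg/mL × 2700 mL ÷ 100000 µg/mL = 5.08 mL
Tris base: 6.62 g/L × 2.7 L = 17.87 g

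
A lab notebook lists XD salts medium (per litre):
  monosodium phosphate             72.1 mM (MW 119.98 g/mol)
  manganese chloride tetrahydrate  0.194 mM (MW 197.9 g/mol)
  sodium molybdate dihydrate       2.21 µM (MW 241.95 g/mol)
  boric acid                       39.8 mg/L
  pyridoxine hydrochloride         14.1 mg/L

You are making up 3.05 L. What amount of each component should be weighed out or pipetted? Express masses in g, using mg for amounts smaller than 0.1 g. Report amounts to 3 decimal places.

monosodium phosphate 26.384 g; manganese chloride tetrahydrate 0.117 g; sodium molybdate dihydrate 1.631 mg; boric acid 0.121 g; pyridoxine hydrochloride 43.005 mg

Working volume: 3.05 L.
monosodium phosphate: 72.1 mmol/L × 119.98 g/mol × 3.05 L ÷ 1000 = 26.384 g
manganese chloride tetrahydrate: 0.194 mmol/L × 197.9 g/mol × 3.05 L ÷ 1000 = 0.117 g
sodium molybdate dihydrate: 2.21 µmol/L × 241.95 g/mol × 3.05 L ÷ 1000 = 1.631 mg
boric acid: 39.8 mg/L × 3.05 L = 121.39 mg = 0.121 g
pyridoxine hydrochloride: 14.1 mg/L × 3.05 L = 43.005 mg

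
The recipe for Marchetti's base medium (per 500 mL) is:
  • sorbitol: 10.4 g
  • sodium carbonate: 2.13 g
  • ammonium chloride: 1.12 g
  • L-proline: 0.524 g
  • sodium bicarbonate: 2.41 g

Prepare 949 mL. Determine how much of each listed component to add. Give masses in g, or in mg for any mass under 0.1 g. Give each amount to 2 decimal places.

Scale factor = 949 mL / 500 mL = 1.898.
sorbitol: 10.4 g × (949 mL / 500 mL) = 19.74 g
sodium carbonate: 2.13 g × (949 mL / 500 mL) = 4.04 g
ammonium chloride: 1.12 g × (949 mL / 500 mL) = 2.13 g
L-proline: 0.524 g × (949 mL / 500 mL) = 0.99 g
sodium bicarbonate: 2.41 g × (949 mL / 500 mL) = 4.57 g

sorbitol 19.74 g; sodium carbonate 4.04 g; ammonium chloride 2.13 g; L-proline 0.99 g; sodium bicarbonate 4.57 g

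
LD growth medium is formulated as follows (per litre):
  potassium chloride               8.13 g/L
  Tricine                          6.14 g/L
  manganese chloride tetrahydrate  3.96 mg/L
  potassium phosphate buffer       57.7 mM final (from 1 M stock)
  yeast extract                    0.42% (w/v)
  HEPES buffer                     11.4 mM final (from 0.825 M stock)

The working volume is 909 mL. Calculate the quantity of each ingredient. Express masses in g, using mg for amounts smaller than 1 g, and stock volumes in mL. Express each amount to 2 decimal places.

potassium chloride 7.39 g; Tricine 5.58 g; manganese chloride tetrahydrate 3.60 mg; potassium phosphate buffer 52.45 mL; yeast extract 3.82 g; HEPES buffer 12.56 mL

Target volume = 909 mL = 0.909 L.
potassium chloride: 8.13 g/L × 0.909 L = 7.39 g
Tricine: 6.14 g/L × 0.909 L = 5.58 g
manganese chloride tetrahydrate: 3.96 mg/L × 0.909 L = 3.60 mg
potassium phosphate buffer: C1V1 = C2V2 → 57.7 mM × 909 mL ÷ 1000 mM = 52.45 mL
yeast extract: 0.42 g per 100 mL × 909 mL ÷ 100 = 3.82 g
HEPES buffer: dilute stock: 11.4 mM × 909 mL ÷ 825 mM = 12.56 mL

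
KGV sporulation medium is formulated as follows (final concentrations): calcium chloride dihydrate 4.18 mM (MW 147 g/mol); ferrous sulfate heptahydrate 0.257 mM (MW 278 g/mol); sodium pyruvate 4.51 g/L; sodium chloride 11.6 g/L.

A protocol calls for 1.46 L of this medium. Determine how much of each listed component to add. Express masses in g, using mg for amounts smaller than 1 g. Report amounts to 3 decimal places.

Scale factor relative to 1 L: 1.46.
calcium chloride dihydrate: 4.18 mmol/L × 147 mg/mmol × 1.46 L = 897.112 mg
ferrous sulfate heptahydrate: 0.257 mmol/L × 278 mg/mmol × 1.46 L = 104.311 mg
sodium pyruvate: 4.51 g/L × 1.46 L = 6.585 g
sodium chloride: 11.6 g/L × 1.46 L = 16.936 g

calcium chloride dihydrate 897.112 mg; ferrous sulfate heptahydrate 104.311 mg; sodium pyruvate 6.585 g; sodium chloride 16.936 g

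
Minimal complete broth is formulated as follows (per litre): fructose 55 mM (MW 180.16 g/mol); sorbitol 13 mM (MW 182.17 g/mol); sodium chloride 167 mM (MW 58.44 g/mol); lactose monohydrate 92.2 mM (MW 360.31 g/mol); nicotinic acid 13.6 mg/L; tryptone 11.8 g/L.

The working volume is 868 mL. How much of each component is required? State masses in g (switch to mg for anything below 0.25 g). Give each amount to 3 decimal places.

fructose 8.601 g; sorbitol 2.056 g; sodium chloride 8.471 g; lactose monohydrate 28.835 g; nicotinic acid 11.805 mg; tryptone 10.242 g

Target volume = 868 mL = 0.868 L.
fructose: 55 mmol/L × 180.16 g/mol × 0.868 L ÷ 1000 = 8.601 g
sorbitol: 13 mmol/L × 182.17 g/mol × 0.868 L ÷ 1000 = 2.056 g
sodium chloride: 167 mmol/L × 58.44 g/mol × 0.868 L ÷ 1000 = 8.471 g
lactose monohydrate: 92.2 mmol/L × 360.31 g/mol × 0.868 L ÷ 1000 = 28.835 g
nicotinic acid: 13.6 mg/L × 0.868 L = 11.805 mg
tryptone: 11.8 g/L × 0.868 L = 10.242 g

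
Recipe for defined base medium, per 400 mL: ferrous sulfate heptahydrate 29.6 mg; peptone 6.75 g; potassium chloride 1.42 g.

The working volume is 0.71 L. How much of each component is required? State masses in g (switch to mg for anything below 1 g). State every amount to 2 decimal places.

Ratio of target to recipe volume: 710 / 400 = 1.775.
ferrous sulfate heptahydrate: 29.6 mg × (710 mL / 400 mL) = 52.54 mg
peptone: 6.75 g × (710 mL / 400 mL) = 11.98 g
potassium chloride: 1.42 g × (710 mL / 400 mL) = 2.52 g

ferrous sulfate heptahydrate 52.54 mg; peptone 11.98 g; potassium chloride 2.52 g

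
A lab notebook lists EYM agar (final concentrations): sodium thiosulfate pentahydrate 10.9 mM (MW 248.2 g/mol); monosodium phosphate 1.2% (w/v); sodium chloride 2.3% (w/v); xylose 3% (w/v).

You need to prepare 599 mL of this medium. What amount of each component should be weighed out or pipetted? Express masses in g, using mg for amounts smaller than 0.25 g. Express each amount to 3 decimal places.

sodium thiosulfate pentahydrate 1.621 g; monosodium phosphate 7.188 g; sodium chloride 13.777 g; xylose 17.970 g

Target volume = 599 mL = 0.599 L.
sodium thiosulfate pentahydrate: 10.9 mmol/L × 248.2 g/mol × 0.599 L ÷ 1000 = 1.621 g
monosodium phosphate: 1.2 g per 100 mL × 599 mL ÷ 100 = 7.188 g
sodium chloride: 2.3% w/v = 23 g/L → 23 × 0.599 L = 13.777 g
xylose: 3 g per 100 mL × 599 mL ÷ 100 = 17.970 g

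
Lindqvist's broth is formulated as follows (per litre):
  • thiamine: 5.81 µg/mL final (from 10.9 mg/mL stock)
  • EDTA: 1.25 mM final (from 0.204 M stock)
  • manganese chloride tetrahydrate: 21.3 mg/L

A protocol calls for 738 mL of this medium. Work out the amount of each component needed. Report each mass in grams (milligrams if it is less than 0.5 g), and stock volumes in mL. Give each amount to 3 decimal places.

Target volume = 738 mL = 0.738 L.
thiamine: C1V1 = C2V2 → 5.81 µg/mL × 738 mL ÷ 10900 µg/mL = 0.393 mL
EDTA: V = C2·V2/C1 = 1.25 mM × 738 mL ÷ 204 mM = 4.522 mL
manganese chloride tetrahydrate: 21.3 mg/L × 0.738 L = 15.719 mg

thiamine 0.393 mL; EDTA 4.522 mL; manganese chloride tetrahydrate 15.719 mg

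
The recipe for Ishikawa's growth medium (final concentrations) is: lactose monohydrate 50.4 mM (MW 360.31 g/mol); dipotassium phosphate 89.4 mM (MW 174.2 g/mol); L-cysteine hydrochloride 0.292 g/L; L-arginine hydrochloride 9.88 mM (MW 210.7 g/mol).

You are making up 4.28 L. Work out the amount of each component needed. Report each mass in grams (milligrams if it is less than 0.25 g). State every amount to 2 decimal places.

lactose monohydrate 77.72 g; dipotassium phosphate 66.65 g; L-cysteine hydrochloride 1.25 g; L-arginine hydrochloride 8.91 g

Scale factor relative to 1 L: 4.28.
lactose monohydrate: 50.4 mmol/L × 360.31 g/mol × 4.28 L ÷ 1000 = 77.72 g
dipotassium phosphate: 89.4 mmol/L × 174.2 g/mol × 4.28 L ÷ 1000 = 66.65 g
L-cysteine hydrochloride: 0.292 g/L × 4.28 L = 1.25 g
L-arginine hydrochloride: 9.88 mmol/L × 210.7 g/mol × 4.28 L ÷ 1000 = 8.91 g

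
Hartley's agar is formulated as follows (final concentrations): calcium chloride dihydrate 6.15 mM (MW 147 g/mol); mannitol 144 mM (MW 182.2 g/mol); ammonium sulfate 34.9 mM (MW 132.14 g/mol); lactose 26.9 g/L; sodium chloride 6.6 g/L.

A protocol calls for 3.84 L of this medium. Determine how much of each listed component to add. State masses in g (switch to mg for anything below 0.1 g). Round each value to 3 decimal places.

Scale factor relative to 1 L: 3.84.
calcium chloride dihydrate: 6.15 mmol/L × 147 g/mol × 3.84 L ÷ 1000 = 3.472 g
mannitol: 144 mmol/L × 182.2 g/mol × 3.84 L ÷ 1000 = 100.749 g
ammonium sulfate: 34.9 mmol/L × 132.14 g/mol × 3.84 L ÷ 1000 = 17.709 g
lactose: 26.9 g/L × 3.84 L = 103.296 g
sodium chloride: 6.6 g/L × 3.84 L = 25.344 g

calcium chloride dihydrate 3.472 g; mannitol 100.749 g; ammonium sulfate 17.709 g; lactose 103.296 g; sodium chloride 25.344 g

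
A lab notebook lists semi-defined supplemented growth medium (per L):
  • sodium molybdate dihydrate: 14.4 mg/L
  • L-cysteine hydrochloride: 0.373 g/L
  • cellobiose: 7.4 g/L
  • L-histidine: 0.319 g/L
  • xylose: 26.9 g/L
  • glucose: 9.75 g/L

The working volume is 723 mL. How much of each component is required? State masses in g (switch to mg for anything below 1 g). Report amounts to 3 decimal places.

Target volume = 723 mL = 0.723 L.
sodium molybdate dihydrate: 14.4 mg/L × 0.723 L = 10.411 mg
L-cysteine hydrochloride: 0.373 g/L × 0.723 L = 0.269679 g = 269.679 mg
cellobiose: 7.4 g/L × 0.723 L = 5.350 g
L-histidine: 0.319 g/L × 0.723 L = 0.230637 g = 230.637 mg
xylose: 26.9 g/L × 0.723 L = 19.449 g
glucose: 9.75 g/L × 0.723 L = 7.049 g

sodium molybdate dihydrate 10.411 mg; L-cysteine hydrochloride 269.679 mg; cellobiose 5.350 g; L-histidine 230.637 mg; xylose 19.449 g; glucose 7.049 g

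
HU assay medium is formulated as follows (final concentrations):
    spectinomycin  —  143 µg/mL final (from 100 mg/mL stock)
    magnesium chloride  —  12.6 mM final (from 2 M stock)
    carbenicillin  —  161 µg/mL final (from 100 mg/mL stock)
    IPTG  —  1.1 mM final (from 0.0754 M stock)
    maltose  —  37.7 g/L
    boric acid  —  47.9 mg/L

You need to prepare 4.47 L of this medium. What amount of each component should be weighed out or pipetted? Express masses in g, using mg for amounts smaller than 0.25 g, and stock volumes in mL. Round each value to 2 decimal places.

spectinomycin 6.39 mL; magnesium chloride 28.16 mL; carbenicillin 7.20 mL; IPTG 65.21 mL; maltose 168.52 g; boric acid 214.11 mg

Working volume: 4.47 L.
spectinomycin: dilute stock: 143 µg/mL × 4470 mL ÷ 100000 µg/mL = 6.39 mL
magnesium chloride: dilute stock: 12.6 mM × 4470 mL ÷ 2000 mM = 28.16 mL
carbenicillin: V = C2·V2/C1 = 161 µg/mL × 4470 mL ÷ 100000 µg/mL = 7.20 mL
IPTG: V = C2·V2/C1 = 1.1 mM × 4470 mL ÷ 75.4 mM = 65.21 mL
maltose: 37.7 g/L × 4.47 L = 168.52 g
boric acid: 47.9 mg/L × 4.47 L = 214.11 mg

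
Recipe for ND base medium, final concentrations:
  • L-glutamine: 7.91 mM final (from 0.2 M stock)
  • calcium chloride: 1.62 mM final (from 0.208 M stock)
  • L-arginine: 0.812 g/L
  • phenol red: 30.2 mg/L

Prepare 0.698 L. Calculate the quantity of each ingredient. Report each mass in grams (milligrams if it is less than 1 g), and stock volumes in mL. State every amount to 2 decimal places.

Working volume: 0.698 L.
L-glutamine: V = C2·V2/C1 = 7.91 mM × 698 mL ÷ 200 mM = 27.61 mL
calcium chloride: C1V1 = C2V2 → 1.62 mM × 698 mL ÷ 208 mM = 5.44 mL
L-arginine: 0.812 g/L × 0.698 L = 0.566776 g = 566.78 mg
phenol red: 30.2 mg/L × 0.698 L = 21.08 mg

L-glutamine 27.61 mL; calcium chloride 5.44 mL; L-arginine 566.78 mg; phenol red 21.08 mg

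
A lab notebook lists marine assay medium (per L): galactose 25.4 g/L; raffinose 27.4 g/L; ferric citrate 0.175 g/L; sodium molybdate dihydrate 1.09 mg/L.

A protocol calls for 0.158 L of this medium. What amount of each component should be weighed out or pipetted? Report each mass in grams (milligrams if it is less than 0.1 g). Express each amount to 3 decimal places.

galactose 4.013 g; raffinose 4.329 g; ferric citrate 27.650 mg; sodium molybdate dihydrate 0.172 mg

Scale factor relative to 1 L: 0.158.
galactose: 25.4 g/L × 0.158 L = 4.013 g
raffinose: 27.4 g/L × 0.158 L = 4.329 g
ferric citrate: 0.175 g/L × 0.158 L = 0.02765 g = 27.650 mg
sodium molybdate dihydrate: 1.09 mg/L × 0.158 L = 0.172 mg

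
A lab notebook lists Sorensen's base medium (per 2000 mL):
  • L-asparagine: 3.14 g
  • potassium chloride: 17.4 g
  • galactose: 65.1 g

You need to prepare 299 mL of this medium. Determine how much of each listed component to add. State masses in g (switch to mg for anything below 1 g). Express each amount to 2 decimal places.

Scale factor = 299 mL / 2000 mL = 0.1495.
L-asparagine: 3.14 g × (299 mL / 2000 mL) = 0.46943 g = 469.43 mg
potassium chloride: 17.4 g × (299 mL / 2000 mL) = 2.60 g
galactose: 65.1 g × (299 mL / 2000 mL) = 9.73 g

L-asparagine 469.43 mg; potassium chloride 2.60 g; galactose 9.73 g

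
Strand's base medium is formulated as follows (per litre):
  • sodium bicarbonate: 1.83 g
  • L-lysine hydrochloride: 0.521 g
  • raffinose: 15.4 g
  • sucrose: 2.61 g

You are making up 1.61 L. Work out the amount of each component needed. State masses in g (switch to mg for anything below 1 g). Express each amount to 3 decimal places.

Ratio of target to recipe volume: 1610 / 1000 = 1.61.
sodium bicarbonate: 1.83 g × (1610 mL / 1000 mL) = 2.946 g
L-lysine hydrochloride: 0.521 g × (1610 mL / 1000 mL) = 0.83881 g = 838.810 mg
raffinose: 15.4 g × (1610 mL / 1000 mL) = 24.794 g
sucrose: 2.61 g × (1610 mL / 1000 mL) = 4.202 g

sodium bicarbonate 2.946 g; L-lysine hydrochloride 838.810 mg; raffinose 24.794 g; sucrose 4.202 g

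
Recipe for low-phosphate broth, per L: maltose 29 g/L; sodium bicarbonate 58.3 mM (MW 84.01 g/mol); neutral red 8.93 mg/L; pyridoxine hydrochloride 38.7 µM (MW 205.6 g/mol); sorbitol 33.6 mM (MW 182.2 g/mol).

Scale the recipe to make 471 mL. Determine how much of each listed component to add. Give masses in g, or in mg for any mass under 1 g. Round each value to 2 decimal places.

maltose 13.66 g; sodium bicarbonate 2.31 g; neutral red 4.21 mg; pyridoxine hydrochloride 3.75 mg; sorbitol 2.88 g

Target volume = 471 mL = 0.471 L.
maltose: 29 g/L × 0.471 L = 13.66 g
sodium bicarbonate: 58.3 mmol/L × 84.01 g/mol × 0.471 L ÷ 1000 = 2.31 g
neutral red: 8.93 mg/L × 0.471 L = 4.21 mg
pyridoxine hydrochloride: 38.7 µmol/L × 205.6 g/mol × 0.471 L ÷ 1000 = 3.75 mg
sorbitol: 33.6 mmol/L × 182.2 g/mol × 0.471 L ÷ 1000 = 2.88 g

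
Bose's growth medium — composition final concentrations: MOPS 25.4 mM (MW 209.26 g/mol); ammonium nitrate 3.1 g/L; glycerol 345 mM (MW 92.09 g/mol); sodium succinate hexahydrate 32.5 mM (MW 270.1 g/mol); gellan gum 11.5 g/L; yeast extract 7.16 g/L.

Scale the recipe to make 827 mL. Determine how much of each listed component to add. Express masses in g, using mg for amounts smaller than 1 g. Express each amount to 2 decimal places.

Working volume: 827 mL = 0.827 L.
MOPS: 25.4 mmol/L × 209.26 g/mol × 0.827 L ÷ 1000 = 4.40 g
ammonium nitrate: 3.1 g/L × 0.827 L = 2.56 g
glycerol: 345 mmol/L × 92.09 g/mol × 0.827 L ÷ 1000 = 26.27 g
sodium succinate hexahydrate: 32.5 mmol/L × 270.1 g/mol × 0.827 L ÷ 1000 = 7.26 g
gellan gum: 11.5 g/L × 0.827 L = 9.51 g
yeast extract: 7.16 g/L × 0.827 L = 5.92 g

MOPS 4.40 g; ammonium nitrate 2.56 g; glycerol 26.27 g; sodium succinate hexahydrate 7.26 g; gellan gum 9.51 g; yeast extract 5.92 g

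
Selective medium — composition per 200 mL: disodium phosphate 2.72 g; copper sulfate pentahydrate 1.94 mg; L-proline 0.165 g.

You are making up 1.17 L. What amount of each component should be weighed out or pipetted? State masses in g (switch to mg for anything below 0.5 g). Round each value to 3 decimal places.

disodium phosphate 15.912 g; copper sulfate pentahydrate 11.349 mg; L-proline 0.965 g

Scale factor = 1170 mL / 200 mL = 5.85.
disodium phosphate: 2.72 g × (1170 mL / 200 mL) = 15.912 g
copper sulfate pentahydrate: 1.94 mg × (1170 mL / 200 mL) = 11.349 mg
L-proline: 0.165 g × (1170 mL / 200 mL) = 0.965 g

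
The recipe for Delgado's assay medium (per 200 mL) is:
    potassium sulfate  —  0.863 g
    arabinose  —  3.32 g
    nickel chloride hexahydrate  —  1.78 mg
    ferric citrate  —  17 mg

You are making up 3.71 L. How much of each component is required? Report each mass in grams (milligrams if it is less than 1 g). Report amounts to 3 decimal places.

potassium sulfate 16.009 g; arabinose 61.586 g; nickel chloride hexahydrate 33.019 mg; ferric citrate 315.350 mg

Scale factor = 3710 mL / 200 mL = 18.55.
potassium sulfate: 0.863 g × (3710 mL / 200 mL) = 16.009 g
arabinose: 3.32 g × (3710 mL / 200 mL) = 61.586 g
nickel chloride hexahydrate: 1.78 mg × (3710 mL / 200 mL) = 33.019 mg
ferric citrate: 17 mg × (3710 mL / 200 mL) = 315.350 mg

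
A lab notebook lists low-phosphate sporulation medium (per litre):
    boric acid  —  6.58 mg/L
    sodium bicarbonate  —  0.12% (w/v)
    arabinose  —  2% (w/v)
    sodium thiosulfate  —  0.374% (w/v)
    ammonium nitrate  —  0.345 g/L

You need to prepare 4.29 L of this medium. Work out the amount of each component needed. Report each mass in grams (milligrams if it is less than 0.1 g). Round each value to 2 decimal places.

boric acid 28.23 mg; sodium bicarbonate 5.15 g; arabinose 85.80 g; sodium thiosulfate 16.04 g; ammonium nitrate 1.48 g

Scale factor relative to 1 L: 4.29.
boric acid: 6.58 mg/L × 4.29 L = 28.23 mg
sodium bicarbonate: 0.12 g per 100 mL × 4290 mL ÷ 100 = 5.15 g
arabinose: 2 g per 100 mL × 4290 mL ÷ 100 = 85.80 g
sodium thiosulfate: 0.374 g per 100 mL × 4290 mL ÷ 100 = 16.04 g
ammonium nitrate: 0.345 g/L × 4.29 L = 1.48 g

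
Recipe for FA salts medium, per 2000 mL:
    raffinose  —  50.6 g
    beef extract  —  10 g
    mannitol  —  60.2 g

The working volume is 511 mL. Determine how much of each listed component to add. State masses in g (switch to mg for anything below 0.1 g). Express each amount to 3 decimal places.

Scale factor = 511 mL / 2000 mL = 0.2555.
raffinose: 50.6 g × (511 mL / 2000 mL) = 12.928 g
beef extract: 10 g × (511 mL / 2000 mL) = 2.555 g
mannitol: 60.2 g × (511 mL / 2000 mL) = 15.381 g

raffinose 12.928 g; beef extract 2.555 g; mannitol 15.381 g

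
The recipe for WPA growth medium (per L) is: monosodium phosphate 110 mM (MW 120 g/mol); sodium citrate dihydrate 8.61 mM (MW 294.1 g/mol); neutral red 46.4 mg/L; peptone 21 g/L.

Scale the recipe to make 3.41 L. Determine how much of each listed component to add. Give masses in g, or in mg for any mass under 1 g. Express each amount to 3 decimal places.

Scale factor relative to 1 L: 3.41.
monosodium phosphate: 110 mmol/L × 120 g/mol × 3.41 L ÷ 1000 = 45.012 g
sodium citrate dihydrate: 8.61 mmol/L × 294.1 g/mol × 3.41 L ÷ 1000 = 8.635 g
neutral red: 46.4 mg/L × 3.41 L = 158.224 mg
peptone: 21 g/L × 3.41 L = 71.610 g

monosodium phosphate 45.012 g; sodium citrate dihydrate 8.635 g; neutral red 158.224 mg; peptone 71.610 g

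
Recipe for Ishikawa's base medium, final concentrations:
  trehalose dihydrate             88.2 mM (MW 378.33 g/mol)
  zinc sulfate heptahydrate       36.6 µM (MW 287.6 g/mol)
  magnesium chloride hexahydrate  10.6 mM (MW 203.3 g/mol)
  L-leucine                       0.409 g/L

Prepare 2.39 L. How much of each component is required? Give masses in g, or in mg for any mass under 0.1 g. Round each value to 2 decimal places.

Scale factor relative to 1 L: 2.39.
trehalose dihydrate: 88.2 mmol/L × 378.33 g/mol × 2.39 L ÷ 1000 = 79.75 g
zinc sulfate heptahydrate: 36.6 µmol/L × 287.6 g/mol × 2.39 L ÷ 1000 = 25.16 mg
magnesium chloride hexahydrate: 10.6 mmol/L × 203.3 g/mol × 2.39 L ÷ 1000 = 5.15 g
L-leucine: 0.409 g/L × 2.39 L = 0.98 g

trehalose dihydrate 79.75 g; zinc sulfate heptahydrate 25.16 mg; magnesium chloride hexahydrate 5.15 g; L-leucine 0.98 g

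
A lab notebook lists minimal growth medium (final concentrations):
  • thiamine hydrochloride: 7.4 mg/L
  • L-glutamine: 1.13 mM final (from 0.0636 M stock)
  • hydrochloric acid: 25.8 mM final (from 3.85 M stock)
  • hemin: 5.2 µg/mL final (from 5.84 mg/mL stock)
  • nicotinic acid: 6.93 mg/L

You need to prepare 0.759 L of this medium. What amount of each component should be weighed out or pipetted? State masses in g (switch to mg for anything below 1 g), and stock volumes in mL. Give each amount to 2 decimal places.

Working volume: 0.759 L.
thiamine hydrochloride: 7.4 mg/L × 0.759 L = 5.62 mg
L-glutamine: V = C2·V2/C1 = 1.13 mM × 759 mL ÷ 63.6 mM = 13.49 mL
hydrochloric acid: dilute stock: 25.8 mM × 759 mL ÷ 3850 mM = 5.09 mL
hemin: dilute stock: 5.2 µg/mL × 759 mL ÷ 5840 µg/mL = 0.68 mL
nicotinic acid: 6.93 mg/L × 0.759 L = 5.26 mg

thiamine hydrochloride 5.62 mg; L-glutamine 13.49 mL; hydrochloric acid 5.09 mL; hemin 0.68 mL; nicotinic acid 5.26 mg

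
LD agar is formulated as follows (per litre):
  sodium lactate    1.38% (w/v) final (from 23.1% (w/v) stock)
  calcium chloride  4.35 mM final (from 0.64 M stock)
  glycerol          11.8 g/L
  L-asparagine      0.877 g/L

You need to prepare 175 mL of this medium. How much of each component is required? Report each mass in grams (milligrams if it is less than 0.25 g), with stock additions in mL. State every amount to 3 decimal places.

Working volume: 175 mL = 0.175 L.
sodium lactate: dilute stock: 1.38% ÷ 23.1% × 175 mL = 10.455 mL
calcium chloride: dilute stock: 4.35 mM × 175 mL ÷ 640 mM = 1.189 mL
glycerol: 11.8 g/L × 0.175 L = 2.065 g
L-asparagine: 0.877 g/L × 0.175 L = 0.153475 g = 153.475 mg

sodium lactate 10.455 mL; calcium chloride 1.189 mL; glycerol 2.065 g; L-asparagine 153.475 mg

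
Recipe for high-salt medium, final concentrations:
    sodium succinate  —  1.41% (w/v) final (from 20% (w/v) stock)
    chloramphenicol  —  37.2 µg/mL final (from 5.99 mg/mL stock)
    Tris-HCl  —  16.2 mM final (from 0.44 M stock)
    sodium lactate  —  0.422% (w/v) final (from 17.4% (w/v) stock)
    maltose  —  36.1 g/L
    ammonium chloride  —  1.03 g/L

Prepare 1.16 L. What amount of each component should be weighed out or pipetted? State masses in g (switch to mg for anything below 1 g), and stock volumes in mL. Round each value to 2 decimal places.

sodium succinate 81.78 mL; chloramphenicol 7.20 mL; Tris-HCl 42.71 mL; sodium lactate 28.13 mL; maltose 41.88 g; ammonium chloride 1.19 g

Scale factor relative to 1 L: 1.16.
sodium succinate: dilute stock: 1.41% ÷ 20% × 1160 mL = 81.78 mL
chloramphenicol: C1V1 = C2V2 → 37.2 µg/mL × 1160 mL ÷ 5990 µg/mL = 7.20 mL
Tris-HCl: C1V1 = C2V2 → 16.2 mM × 1160 mL ÷ 440 mM = 42.71 mL
sodium lactate: V = C2·V2/C1 = 0.422% ÷ 17.4% × 1160 mL = 28.13 mL
maltose: 36.1 g/L × 1.16 L = 41.88 g
ammonium chloride: 1.03 g/L × 1.16 L = 1.19 g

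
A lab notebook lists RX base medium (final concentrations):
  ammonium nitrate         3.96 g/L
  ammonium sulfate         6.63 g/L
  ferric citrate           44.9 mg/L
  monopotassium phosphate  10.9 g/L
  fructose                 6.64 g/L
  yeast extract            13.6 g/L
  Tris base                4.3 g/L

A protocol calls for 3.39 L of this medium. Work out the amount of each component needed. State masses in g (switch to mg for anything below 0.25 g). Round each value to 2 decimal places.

ammonium nitrate 13.42 g; ammonium sulfate 22.48 g; ferric citrate 152.21 mg; monopotassium phosphate 36.95 g; fructose 22.51 g; yeast extract 46.10 g; Tris base 14.58 g

Working volume: 3.39 L.
ammonium nitrate: 3.96 g/L × 3.39 L = 13.42 g
ammonium sulfate: 6.63 g/L × 3.39 L = 22.48 g
ferric citrate: 44.9 mg/L × 3.39 L = 152.21 mg
monopotassium phosphate: 10.9 g/L × 3.39 L = 36.95 g
fructose: 6.64 g/L × 3.39 L = 22.51 g
yeast extract: 13.6 g/L × 3.39 L = 46.10 g
Tris base: 4.3 g/L × 3.39 L = 14.58 g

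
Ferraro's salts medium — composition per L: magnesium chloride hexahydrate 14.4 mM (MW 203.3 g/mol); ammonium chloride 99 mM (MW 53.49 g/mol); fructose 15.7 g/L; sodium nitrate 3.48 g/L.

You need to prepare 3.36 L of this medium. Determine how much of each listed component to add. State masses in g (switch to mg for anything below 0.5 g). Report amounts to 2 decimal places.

Scale factor relative to 1 L: 3.36.
magnesium chloride hexahydrate: 14.4 mmol/L × 203.3 g/mol × 3.36 L ÷ 1000 = 9.84 g
ammonium chloride: 99 mmol/L × 53.49 g/mol × 3.36 L ÷ 1000 = 17.79 g
fructose: 15.7 g/L × 3.36 L = 52.75 g
sodium nitrate: 3.48 g/L × 3.36 L = 11.69 g

magnesium chloride hexahydrate 9.84 g; ammonium chloride 17.79 g; fructose 52.75 g; sodium nitrate 11.69 g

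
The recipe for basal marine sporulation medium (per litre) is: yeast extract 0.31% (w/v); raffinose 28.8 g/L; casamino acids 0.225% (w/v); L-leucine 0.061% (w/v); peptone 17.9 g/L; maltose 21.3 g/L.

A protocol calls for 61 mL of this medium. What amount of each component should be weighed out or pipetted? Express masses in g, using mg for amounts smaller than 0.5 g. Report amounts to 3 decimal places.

yeast extract 189.100 mg; raffinose 1.757 g; casamino acids 137.250 mg; L-leucine 37.210 mg; peptone 1.092 g; maltose 1.299 g

Target volume = 61 mL = 0.061 L.
yeast extract: 0.31 g per 100 mL × 61 mL ÷ 100 = 0.1891 g = 189.100 mg
raffinose: 28.8 g/L × 0.061 L = 1.757 g
casamino acids: 0.225 g per 100 mL × 61 mL ÷ 100 = 0.13725 g = 137.250 mg
L-leucine: 0.061% w/v = 0.61 g/L → 0.61 × 0.061 L = 0.03721 g = 37.210 mg
peptone: 17.9 g/L × 0.061 L = 1.092 g
maltose: 21.3 g/L × 0.061 L = 1.299 g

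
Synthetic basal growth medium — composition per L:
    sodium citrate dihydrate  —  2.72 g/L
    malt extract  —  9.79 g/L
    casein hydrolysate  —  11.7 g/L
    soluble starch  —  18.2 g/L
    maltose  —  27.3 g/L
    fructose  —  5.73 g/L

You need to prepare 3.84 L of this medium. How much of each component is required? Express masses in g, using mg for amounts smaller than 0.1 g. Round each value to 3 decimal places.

sodium citrate dihydrate 10.445 g; malt extract 37.594 g; casein hydrolysate 44.928 g; soluble starch 69.888 g; maltose 104.832 g; fructose 22.003 g

Scale factor relative to 1 L: 3.84.
sodium citrate dihydrate: 2.72 g/L × 3.84 L = 10.445 g
malt extract: 9.79 g/L × 3.84 L = 37.594 g
casein hydrolysate: 11.7 g/L × 3.84 L = 44.928 g
soluble starch: 18.2 g/L × 3.84 L = 69.888 g
maltose: 27.3 g/L × 3.84 L = 104.832 g
fructose: 5.73 g/L × 3.84 L = 22.003 g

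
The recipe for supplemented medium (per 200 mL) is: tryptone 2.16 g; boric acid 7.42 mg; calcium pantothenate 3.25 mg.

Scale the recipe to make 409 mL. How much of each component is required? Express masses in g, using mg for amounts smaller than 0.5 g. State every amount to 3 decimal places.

tryptone 4.417 g; boric acid 15.174 mg; calcium pantothenate 6.646 mg

Scale factor = 409 mL / 200 mL = 2.045.
tryptone: 2.16 g × (409 mL / 200 mL) = 4.417 g
boric acid: 7.42 mg × (409 mL / 200 mL) = 15.174 mg
calcium pantothenate: 3.25 mg × (409 mL / 200 mL) = 6.646 mg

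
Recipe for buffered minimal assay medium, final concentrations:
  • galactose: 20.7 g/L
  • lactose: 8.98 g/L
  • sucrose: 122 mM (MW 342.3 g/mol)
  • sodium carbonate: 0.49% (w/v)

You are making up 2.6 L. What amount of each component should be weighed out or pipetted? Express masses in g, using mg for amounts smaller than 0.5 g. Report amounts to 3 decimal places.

galactose 53.820 g; lactose 23.348 g; sucrose 108.578 g; sodium carbonate 12.740 g

Scale factor relative to 1 L: 2.6.
galactose: 20.7 g/L × 2.6 L = 53.820 g
lactose: 8.98 g/L × 2.6 L = 23.348 g
sucrose: 122 mmol/L × 342.3 g/mol × 2.6 L ÷ 1000 = 108.578 g
sodium carbonate: 0.49 g per 100 mL × 2600 mL ÷ 100 = 12.740 g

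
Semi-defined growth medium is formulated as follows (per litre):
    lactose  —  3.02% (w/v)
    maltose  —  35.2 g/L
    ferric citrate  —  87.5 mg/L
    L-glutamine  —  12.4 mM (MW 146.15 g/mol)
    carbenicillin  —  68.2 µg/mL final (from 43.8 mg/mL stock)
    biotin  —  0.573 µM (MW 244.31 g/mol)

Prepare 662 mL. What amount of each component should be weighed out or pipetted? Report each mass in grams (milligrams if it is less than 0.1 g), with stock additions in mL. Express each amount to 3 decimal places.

lactose 19.992 g; maltose 23.302 g; ferric citrate 57.925 mg; L-glutamine 1.200 g; carbenicillin 1.031 mL; biotin 0.093 mg

Scale factor relative to 1 L: 0.662.
lactose: 3.02% w/v = 30.2 g/L → 30.2 × 0.662 L = 19.992 g
maltose: 35.2 g/L × 0.662 L = 23.302 g
ferric citrate: 87.5 mg/L × 0.662 L = 57.925 mg
L-glutamine: 12.4 mmol/L × 146.15 g/mol × 0.662 L ÷ 1000 = 1.200 g
carbenicillin: V = C2·V2/C1 = 68.2 µg/mL × 662 mL ÷ 43800 µg/mL = 1.031 mL
biotin: 0.573 µmol/L × 244.31 g/mol × 0.662 L ÷ 1000 = 0.093 mg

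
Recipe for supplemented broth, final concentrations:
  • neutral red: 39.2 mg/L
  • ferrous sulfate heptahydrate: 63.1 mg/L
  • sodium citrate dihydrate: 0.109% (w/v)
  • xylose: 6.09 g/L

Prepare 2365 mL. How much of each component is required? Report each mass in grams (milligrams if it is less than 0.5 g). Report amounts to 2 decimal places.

neutral red 92.71 mg; ferrous sulfate heptahydrate 149.23 mg; sodium citrate dihydrate 2.58 g; xylose 14.40 g

Working volume: 2365 mL = 2.365 L.
neutral red: 39.2 mg/L × 2.365 L = 92.71 mg
ferrous sulfate heptahydrate: 63.1 mg/L × 2.365 L = 149.23 mg
sodium citrate dihydrate: 0.109 g per 100 mL × 2365 mL ÷ 100 = 2.58 g
xylose: 6.09 g/L × 2.365 L = 14.40 g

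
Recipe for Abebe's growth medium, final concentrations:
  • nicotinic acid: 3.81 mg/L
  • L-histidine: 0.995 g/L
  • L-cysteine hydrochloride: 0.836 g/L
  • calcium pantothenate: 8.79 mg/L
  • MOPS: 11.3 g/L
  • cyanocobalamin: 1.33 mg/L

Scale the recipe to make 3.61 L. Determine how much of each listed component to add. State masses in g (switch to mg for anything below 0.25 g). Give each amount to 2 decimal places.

Scale factor relative to 1 L: 3.61.
nicotinic acid: 3.81 mg/L × 3.61 L = 13.75 mg
L-histidine: 0.995 g/L × 3.61 L = 3.59 g
L-cysteine hydrochloride: 0.836 g/L × 3.61 L = 3.02 g
calcium pantothenate: 8.79 mg/L × 3.61 L = 31.73 mg
MOPS: 11.3 g/L × 3.61 L = 40.79 g
cyanocobalamin: 1.33 mg/L × 3.61 L = 4.80 mg

nicotinic acid 13.75 mg; L-histidine 3.59 g; L-cysteine hydrochloride 3.02 g; calcium pantothenate 31.73 mg; MOPS 40.79 g; cyanocobalamin 4.80 mg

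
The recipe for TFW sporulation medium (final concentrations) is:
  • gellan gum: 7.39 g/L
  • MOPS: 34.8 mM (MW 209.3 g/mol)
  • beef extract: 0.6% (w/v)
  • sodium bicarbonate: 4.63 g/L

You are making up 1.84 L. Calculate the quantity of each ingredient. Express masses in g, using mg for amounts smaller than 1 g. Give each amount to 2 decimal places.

gellan gum 13.60 g; MOPS 13.40 g; beef extract 11.04 g; sodium bicarbonate 8.52 g

Working volume: 1.84 L.
gellan gum: 7.39 g/L × 1.84 L = 13.60 g
MOPS: 34.8 mmol/L × 209.3 g/mol × 1.84 L ÷ 1000 = 13.40 g
beef extract: 0.6% w/v = 6 g/L → 6 × 1.84 L = 11.04 g
sodium bicarbonate: 4.63 g/L × 1.84 L = 8.52 g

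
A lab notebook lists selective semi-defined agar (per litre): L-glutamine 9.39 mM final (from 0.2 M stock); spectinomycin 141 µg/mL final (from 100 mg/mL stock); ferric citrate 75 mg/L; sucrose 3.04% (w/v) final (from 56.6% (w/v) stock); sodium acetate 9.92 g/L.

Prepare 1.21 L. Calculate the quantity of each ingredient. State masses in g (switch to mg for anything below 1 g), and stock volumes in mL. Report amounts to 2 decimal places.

L-glutamine 56.81 mL; spectinomycin 1.71 mL; ferric citrate 90.75 mg; sucrose 64.99 mL; sodium acetate 12.00 g

Working volume: 1.21 L.
L-glutamine: dilute stock: 9.39 mM × 1210 mL ÷ 200 mM = 56.81 mL
spectinomycin: dilute stock: 141 µg/mL × 1210 mL ÷ 100000 µg/mL = 1.71 mL
ferric citrate: 75 mg/L × 1.21 L = 90.75 mg
sucrose: dilute stock: 3.04% ÷ 56.6% × 1210 mL = 64.99 mL
sodium acetate: 9.92 g/L × 1.21 L = 12.00 g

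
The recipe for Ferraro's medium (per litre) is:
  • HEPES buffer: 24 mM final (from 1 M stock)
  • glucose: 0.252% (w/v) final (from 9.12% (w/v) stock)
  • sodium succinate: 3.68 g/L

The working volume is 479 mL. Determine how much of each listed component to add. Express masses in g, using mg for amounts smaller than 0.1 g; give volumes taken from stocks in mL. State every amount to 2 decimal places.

Target volume = 479 mL = 0.479 L.
HEPES buffer: C1V1 = C2V2 → 24 mM × 479 mL ÷ 1000 mM = 11.50 mL
glucose: V = C2·V2/C1 = 0.252% ÷ 9.12% × 479 mL = 13.24 mL
sodium succinate: 3.68 g/L × 0.479 L = 1.76 g

HEPES buffer 11.50 mL; glucose 13.24 mL; sodium succinate 1.76 g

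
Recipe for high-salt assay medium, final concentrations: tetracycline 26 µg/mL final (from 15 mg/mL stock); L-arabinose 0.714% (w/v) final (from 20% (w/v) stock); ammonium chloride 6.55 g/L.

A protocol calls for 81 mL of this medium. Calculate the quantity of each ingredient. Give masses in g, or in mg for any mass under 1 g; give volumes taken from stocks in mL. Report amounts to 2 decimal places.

tetracycline 0.14 mL; L-arabinose 2.89 mL; ammonium chloride 530.55 mg

Target volume = 81 mL = 0.081 L.
tetracycline: dilute stock: 26 µg/mL × 81 mL ÷ 15000 µg/mL = 0.14 mL
L-arabinose: C1V1 = C2V2 → 0.714% ÷ 20% × 81 mL = 2.89 mL
ammonium chloride: 6.55 g/L × 0.081 L = 0.53055 g = 530.55 mg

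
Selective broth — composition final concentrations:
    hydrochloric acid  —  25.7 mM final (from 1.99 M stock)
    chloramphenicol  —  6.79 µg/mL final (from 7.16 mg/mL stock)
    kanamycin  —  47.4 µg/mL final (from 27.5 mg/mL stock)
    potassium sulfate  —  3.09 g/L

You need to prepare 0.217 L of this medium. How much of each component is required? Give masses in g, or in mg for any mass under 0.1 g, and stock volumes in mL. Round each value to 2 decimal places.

Scale factor relative to 1 L: 0.217.
hydrochloric acid: V = C2·V2/C1 = 25.7 mM × 217 mL ÷ 1990 mM = 2.80 mL
chloramphenicol: dilute stock: 6.79 µg/mL × 217 mL ÷ 7160 µg/mL = 0.21 mL
kanamycin: C1V1 = C2V2 → 47.4 µg/mL × 217 mL ÷ 27500 µg/mL = 0.37 mL
potassium sulfate: 3.09 g/L × 0.217 L = 0.67 g

hydrochloric acid 2.80 mL; chloramphenicol 0.21 mL; kanamycin 0.37 mL; potassium sulfate 0.67 g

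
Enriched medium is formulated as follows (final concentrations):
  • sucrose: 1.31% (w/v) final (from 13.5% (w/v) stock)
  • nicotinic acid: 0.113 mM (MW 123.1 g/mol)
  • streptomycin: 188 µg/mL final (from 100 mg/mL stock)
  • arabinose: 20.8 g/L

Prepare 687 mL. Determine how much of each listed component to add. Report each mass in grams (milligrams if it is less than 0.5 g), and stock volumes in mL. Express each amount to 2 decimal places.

sucrose 66.66 mL; nicotinic acid 9.56 mg; streptomycin 1.29 mL; arabinose 14.29 g

Scale factor relative to 1 L: 0.687.
sucrose: dilute stock: 1.31% ÷ 13.5% × 687 mL = 66.66 mL
nicotinic acid: 0.113 mmol/L × 123.1 mg/mmol × 0.687 L = 9.56 mg
streptomycin: dilute stock: 188 µg/mL × 687 mL ÷ 100000 µg/mL = 1.29 mL
arabinose: 20.8 g/L × 0.687 L = 14.29 g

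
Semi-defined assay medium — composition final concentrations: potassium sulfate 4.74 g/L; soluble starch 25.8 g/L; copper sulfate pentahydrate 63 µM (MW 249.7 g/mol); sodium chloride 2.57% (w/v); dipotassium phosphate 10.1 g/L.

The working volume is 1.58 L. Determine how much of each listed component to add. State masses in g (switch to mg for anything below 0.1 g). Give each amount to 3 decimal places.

Scale factor relative to 1 L: 1.58.
potassium sulfate: 4.74 g/L × 1.58 L = 7.489 g
soluble starch: 25.8 g/L × 1.58 L = 40.764 g
copper sulfate pentahydrate: 63 µmol/L × 249.7 g/mol × 1.58 L ÷ 1000 = 24.855 mg
sodium chloride: 2.57 g per 100 mL × 1580 mL ÷ 100 = 40.606 g
dipotassium phosphate: 10.1 g/L × 1.58 L = 15.958 g

potassium sulfate 7.489 g; soluble starch 40.764 g; copper sulfate pentahydrate 24.855 mg; sodium chloride 40.606 g; dipotassium phosphate 15.958 g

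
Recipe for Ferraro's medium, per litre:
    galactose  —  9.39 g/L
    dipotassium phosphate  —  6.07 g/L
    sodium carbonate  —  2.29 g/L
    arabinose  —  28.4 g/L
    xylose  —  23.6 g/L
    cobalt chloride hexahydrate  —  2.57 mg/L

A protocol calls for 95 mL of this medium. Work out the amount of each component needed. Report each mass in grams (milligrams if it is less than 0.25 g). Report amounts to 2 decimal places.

galactose 0.89 g; dipotassium phosphate 0.58 g; sodium carbonate 217.55 mg; arabinose 2.70 g; xylose 2.24 g; cobalt chloride hexahydrate 0.24 mg

Scale factor relative to 1 L: 0.095.
galactose: 9.39 g/L × 0.095 L = 0.89 g
dipotassium phosphate: 6.07 g/L × 0.095 L = 0.58 g
sodium carbonate: 2.29 g/L × 0.095 L = 0.21755 g = 217.55 mg
arabinose: 28.4 g/L × 0.095 L = 2.70 g
xylose: 23.6 g/L × 0.095 L = 2.24 g
cobalt chloride hexahydrate: 2.57 mg/L × 0.095 L = 0.24 mg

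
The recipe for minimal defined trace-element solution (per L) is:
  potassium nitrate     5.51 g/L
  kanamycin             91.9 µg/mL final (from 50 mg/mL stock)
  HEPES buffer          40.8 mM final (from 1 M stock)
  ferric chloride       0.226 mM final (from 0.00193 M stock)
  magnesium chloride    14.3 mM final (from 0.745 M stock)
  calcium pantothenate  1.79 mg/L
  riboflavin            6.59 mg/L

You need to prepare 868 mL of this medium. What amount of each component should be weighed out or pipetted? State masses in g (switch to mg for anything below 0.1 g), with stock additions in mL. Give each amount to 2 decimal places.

Target volume = 868 mL = 0.868 L.
potassium nitrate: 5.51 g/L × 0.868 L = 4.78 g
kanamycin: C1V1 = C2V2 → 91.9 µg/mL × 868 mL ÷ 50000 µg/mL = 1.60 mL
HEPES buffer: V = C2·V2/C1 = 40.8 mM × 868 mL ÷ 1000 mM = 35.41 mL
ferric chloride: V = C2·V2/C1 = 0.226 mM × 868 mL ÷ 1.93 mM = 101.64 mL
magnesium chloride: dilute stock: 14.3 mM × 868 mL ÷ 745 mM = 16.66 mL
calcium pantothenate: 1.79 mg/L × 0.868 L = 1.55 mg
riboflavin: 6.59 mg/L × 0.868 L = 5.72 mg

potassium nitrate 4.78 g; kanamycin 1.60 mL; HEPES buffer 35.41 mL; ferric chloride 101.64 mL; magnesium chloride 16.66 mL; calcium pantothenate 1.55 mg; riboflavin 5.72 mg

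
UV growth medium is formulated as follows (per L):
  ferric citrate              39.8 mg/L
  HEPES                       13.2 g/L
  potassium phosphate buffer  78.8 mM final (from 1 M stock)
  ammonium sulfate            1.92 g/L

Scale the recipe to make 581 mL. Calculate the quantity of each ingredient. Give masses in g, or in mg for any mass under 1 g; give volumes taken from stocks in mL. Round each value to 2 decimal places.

Target volume = 581 mL = 0.581 L.
ferric citrate: 39.8 mg/L × 0.581 L = 23.12 mg
HEPES: 13.2 g/L × 0.581 L = 7.67 g
potassium phosphate buffer: C1V1 = C2V2 → 78.8 mM × 581 mL ÷ 1000 mM = 45.78 mL
ammonium sulfate: 1.92 g/L × 0.581 L = 1.12 g

ferric citrate 23.12 mg; HEPES 7.67 g; potassium phosphate buffer 45.78 mL; ammonium sulfate 1.12 g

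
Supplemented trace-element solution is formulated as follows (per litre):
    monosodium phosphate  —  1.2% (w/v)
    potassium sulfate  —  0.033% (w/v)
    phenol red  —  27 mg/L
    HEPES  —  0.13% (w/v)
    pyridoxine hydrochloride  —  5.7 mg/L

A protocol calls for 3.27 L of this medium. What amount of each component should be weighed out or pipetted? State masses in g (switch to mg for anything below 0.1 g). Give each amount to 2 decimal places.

Scale factor relative to 1 L: 3.27.
monosodium phosphate: 1.2% w/v = 12 g/L → 12 × 3.27 L = 39.24 g
potassium sulfate: 0.033 g per 100 mL × 3270 mL ÷ 100 = 1.08 g
phenol red: 27 mg/L × 3.27 L = 88.29 mg
HEPES: 0.13 g per 100 mL × 3270 mL ÷ 100 = 4.25 g
pyridoxine hydrochloride: 5.7 mg/L × 3.27 L = 18.64 mg

monosodium phosphate 39.24 g; potassium sulfate 1.08 g; phenol red 88.29 mg; HEPES 4.25 g; pyridoxine hydrochloride 18.64 mg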